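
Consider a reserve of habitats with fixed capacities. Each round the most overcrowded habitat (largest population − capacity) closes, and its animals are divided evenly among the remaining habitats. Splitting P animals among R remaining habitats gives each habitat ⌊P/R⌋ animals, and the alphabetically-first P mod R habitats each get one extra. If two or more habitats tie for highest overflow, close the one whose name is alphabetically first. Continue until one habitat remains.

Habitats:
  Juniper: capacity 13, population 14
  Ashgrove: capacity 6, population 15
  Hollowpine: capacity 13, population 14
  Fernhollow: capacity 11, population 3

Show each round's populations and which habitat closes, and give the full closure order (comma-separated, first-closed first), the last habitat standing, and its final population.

Closure order: Ashgrove, Hollowpine, Juniper
Last habitat: Fernhollow with 46 animals

Round 1: Ashgrove=15 Fernhollow=3 Hollowpine=14 Juniper=14 → close Ashgrove (overflow 9)
  15÷3 = 5 each, +1 to first 0
Round 2: Fernhollow=8 Hollowpine=19 Juniper=19 → close Hollowpine (overflow 6)
  19÷2 = 9 each, +1 to first 1
Round 3: Fernhollow=18 Juniper=28 → close Juniper (overflow 15)
  28÷1 = 28 each, +1 to first 0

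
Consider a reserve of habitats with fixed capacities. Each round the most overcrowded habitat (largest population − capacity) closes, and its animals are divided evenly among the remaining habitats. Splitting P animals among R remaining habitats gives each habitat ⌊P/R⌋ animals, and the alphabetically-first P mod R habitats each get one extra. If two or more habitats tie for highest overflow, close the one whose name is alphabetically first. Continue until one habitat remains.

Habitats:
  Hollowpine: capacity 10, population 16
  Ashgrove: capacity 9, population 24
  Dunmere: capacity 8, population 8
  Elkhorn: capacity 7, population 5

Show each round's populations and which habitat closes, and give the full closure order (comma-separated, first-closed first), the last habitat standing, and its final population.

Round 1: Ashgrove=24 Dunmere=8 Elkhorn=5 Hollowpine=16 → close Ashgrove (overflow 15)
  24÷3 = 8 each, +1 to first 0
Round 2: Dunmere=16 Elkhorn=13 Hollowpine=24 → close Hollowpine (overflow 14)
  24÷2 = 12 each, +1 to first 0
Round 3: Dunmere=28 Elkhorn=25 → close Dunmere (overflow 20)
  28÷1 = 28 each, +1 to first 0

Closure order: Ashgrove, Hollowpine, Dunmere
Last habitat: Elkhorn with 53 animals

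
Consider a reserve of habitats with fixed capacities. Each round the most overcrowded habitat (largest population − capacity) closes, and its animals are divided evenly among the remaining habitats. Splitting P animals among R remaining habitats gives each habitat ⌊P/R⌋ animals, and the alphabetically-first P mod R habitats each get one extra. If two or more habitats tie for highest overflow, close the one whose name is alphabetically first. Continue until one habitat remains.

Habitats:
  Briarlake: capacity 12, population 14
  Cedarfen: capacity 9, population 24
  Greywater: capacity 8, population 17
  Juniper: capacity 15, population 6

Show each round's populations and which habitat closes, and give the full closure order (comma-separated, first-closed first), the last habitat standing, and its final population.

Closure order: Cedarfen, Greywater, Briarlake
Last habitat: Juniper with 61 animals

Round 1: Briarlake=14 Cedarfen=24 Greywater=17 Juniper=6 → close Cedarfen (overflow 15)
  24÷3 = 8 each, +1 to first 0
Round 2: Briarlake=22 Greywater=25 Juniper=14 → close Greywater (overflow 17)
  25÷2 = 12 each, +1 to first 1
Round 3: Briarlake=35 Juniper=26 → close Briarlake (overflow 23)
  35÷1 = 35 each, +1 to first 0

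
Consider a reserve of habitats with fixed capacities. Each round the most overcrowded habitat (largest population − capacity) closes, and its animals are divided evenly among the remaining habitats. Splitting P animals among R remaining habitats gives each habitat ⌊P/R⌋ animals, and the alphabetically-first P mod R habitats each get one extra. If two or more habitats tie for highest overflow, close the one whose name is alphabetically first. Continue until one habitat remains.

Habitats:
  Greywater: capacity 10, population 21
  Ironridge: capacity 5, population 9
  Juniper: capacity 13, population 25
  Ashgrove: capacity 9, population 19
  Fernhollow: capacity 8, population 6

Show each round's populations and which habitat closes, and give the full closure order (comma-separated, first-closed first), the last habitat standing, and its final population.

Closure order: Juniper, Ashgrove, Greywater, Ironridge
Last habitat: Fernhollow with 80 animals

Round 1: Ashgrove=19 Fernhollow=6 Greywater=21 Ironridge=9 Juniper=25 → close Juniper (overflow 12)
  25÷4 = 6 each, +1 to first 1
Round 2: Ashgrove=26 Fernhollow=12 Greywater=27 Ironridge=15 → close Ashgrove (overflow 17)
  26÷3 = 8 each, +1 to first 2
Round 3: Fernhollow=21 Greywater=36 Ironridge=23 → close Greywater (overflow 26)
  36÷2 = 18 each, +1 to first 0
Round 4: Fernhollow=39 Ironridge=41 → close Ironridge (overflow 36)
  41÷1 = 41 each, +1 to first 0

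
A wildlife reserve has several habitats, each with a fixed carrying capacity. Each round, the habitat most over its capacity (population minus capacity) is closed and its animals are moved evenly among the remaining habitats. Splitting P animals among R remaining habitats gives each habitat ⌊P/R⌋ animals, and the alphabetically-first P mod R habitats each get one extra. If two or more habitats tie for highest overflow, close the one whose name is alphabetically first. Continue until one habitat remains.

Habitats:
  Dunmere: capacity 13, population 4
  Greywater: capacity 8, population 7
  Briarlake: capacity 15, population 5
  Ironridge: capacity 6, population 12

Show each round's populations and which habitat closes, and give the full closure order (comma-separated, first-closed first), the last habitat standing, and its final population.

Round 1: Briarlake=5 Dunmere=4 Greywater=7 Ironridge=12 → close Ironridge (overflow 6)
  12÷3 = 4 each, +1 to first 0
Round 2: Briarlake=9 Dunmere=8 Greywater=11 → close Greywater (overflow 3)
  11÷2 = 5 each, +1 to first 1
Round 3: Briarlake=15 Dunmere=13 → close Briarlake (overflow 0)
  15÷1 = 15 each, +1 to first 0

Closure order: Ironridge, Greywater, Briarlake
Last habitat: Dunmere with 28 animals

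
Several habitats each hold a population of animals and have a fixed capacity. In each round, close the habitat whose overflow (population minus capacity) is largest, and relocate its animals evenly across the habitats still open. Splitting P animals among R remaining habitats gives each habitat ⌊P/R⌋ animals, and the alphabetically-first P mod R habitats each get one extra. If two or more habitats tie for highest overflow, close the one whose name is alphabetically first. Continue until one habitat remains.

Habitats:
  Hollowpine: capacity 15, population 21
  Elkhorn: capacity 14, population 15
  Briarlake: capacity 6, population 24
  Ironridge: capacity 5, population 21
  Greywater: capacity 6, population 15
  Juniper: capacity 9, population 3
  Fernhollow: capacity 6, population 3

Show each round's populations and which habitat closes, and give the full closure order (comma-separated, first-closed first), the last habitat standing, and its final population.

Closure order: Briarlake, Ironridge, Greywater, Hollowpine, Elkhorn, Fernhollow
Last habitat: Juniper with 102 animals

Round 1: Briarlake=24 Elkhorn=15 Fernhollow=3 Greywater=15 Hollowpine=21 Ironridge=21 Juniper=3 → close Briarlake (overflow 18)
  24÷6 = 4 each, +1 to first 0
Round 2: Elkhorn=19 Fernhollow=7 Greywater=19 Hollowpine=25 Ironridge=25 Juniper=7 → close Ironridge (overflow 20)
  25÷5 = 5 each, +1 to first 0
Round 3: Elkhorn=24 Fernhollow=12 Greywater=24 Hollowpine=30 Juniper=12 → close Greywater (overflow 18)
  24÷4 = 6 each, +1 to first 0
Round 4: Elkhorn=30 Fernhollow=18 Hollowpine=36 Juniper=18 → close Hollowpine (overflow 21)
  36÷3 = 12 each, +1 to first 0
Round 5: Elkhorn=42 Fernhollow=30 Juniper=30 → close Elkhorn (overflow 28)
  42÷2 = 21 each, +1 to first 0
Round 6: Fernhollow=51 Juniper=51 → close Fernhollow (overflow 45)
  51÷1 = 51 each, +1 to first 0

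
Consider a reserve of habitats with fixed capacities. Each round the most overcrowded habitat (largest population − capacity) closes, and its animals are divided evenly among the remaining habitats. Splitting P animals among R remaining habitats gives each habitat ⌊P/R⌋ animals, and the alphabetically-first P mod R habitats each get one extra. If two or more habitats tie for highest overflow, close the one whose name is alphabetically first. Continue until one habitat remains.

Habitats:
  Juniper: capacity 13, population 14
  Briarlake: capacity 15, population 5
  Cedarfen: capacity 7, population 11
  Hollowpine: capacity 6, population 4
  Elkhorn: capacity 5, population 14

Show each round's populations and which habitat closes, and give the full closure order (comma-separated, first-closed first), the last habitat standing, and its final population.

Round 1: Briarlake=5 Cedarfen=11 Elkhorn=14 Hollowpine=4 Juniper=14 → close Elkhorn (overflow 9)
  14÷4 = 3 each, +1 to first 2
Round 2: Briarlake=9 Cedarfen=15 Hollowpine=7 Juniper=17 → close Cedarfen (overflow 8)
  15÷3 = 5 each, +1 to first 0
Round 3: Briarlake=14 Hollowpine=12 Juniper=22 → close Juniper (overflow 9)
  22÷2 = 11 each, +1 to first 0
Round 4: Briarlake=25 Hollowpine=23 → close Hollowpine (overflow 17)
  23÷1 = 23 each, +1 to first 0

Closure order: Elkhorn, Cedarfen, Juniper, Hollowpine
Last habitat: Briarlake with 48 animals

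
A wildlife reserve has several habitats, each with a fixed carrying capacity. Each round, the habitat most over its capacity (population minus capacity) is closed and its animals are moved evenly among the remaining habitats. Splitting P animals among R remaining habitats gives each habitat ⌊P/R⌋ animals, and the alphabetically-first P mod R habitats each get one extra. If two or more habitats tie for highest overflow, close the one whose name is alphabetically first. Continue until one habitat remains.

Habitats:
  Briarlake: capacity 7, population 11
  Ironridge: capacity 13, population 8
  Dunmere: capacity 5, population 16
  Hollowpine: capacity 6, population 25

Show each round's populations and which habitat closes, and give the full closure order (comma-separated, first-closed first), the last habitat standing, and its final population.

Closure order: Hollowpine, Dunmere, Briarlake
Last habitat: Ironridge with 60 animals

Round 1: Briarlake=11 Dunmere=16 Hollowpine=25 Ironridge=8 → close Hollowpine (overflow 19)
  25÷3 = 8 each, +1 to first 1
Round 2: Briarlake=20 Dunmere=24 Ironridge=16 → close Dunmere (overflow 19)
  24÷2 = 12 each, +1 to first 0
Round 3: Briarlake=32 Ironridge=28 → close Briarlake (overflow 25)
  32÷1 = 32 each, +1 to first 0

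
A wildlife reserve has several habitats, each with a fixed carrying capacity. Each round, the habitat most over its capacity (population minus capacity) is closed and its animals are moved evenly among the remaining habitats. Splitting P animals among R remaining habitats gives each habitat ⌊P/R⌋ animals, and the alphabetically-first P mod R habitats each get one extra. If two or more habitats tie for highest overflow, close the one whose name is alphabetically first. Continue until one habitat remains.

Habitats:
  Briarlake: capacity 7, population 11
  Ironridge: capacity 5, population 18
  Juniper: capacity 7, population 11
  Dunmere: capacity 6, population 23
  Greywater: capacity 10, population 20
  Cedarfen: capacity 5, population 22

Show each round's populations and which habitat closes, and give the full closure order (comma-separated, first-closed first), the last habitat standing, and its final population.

Closure order: Cedarfen, Dunmere, Ironridge, Greywater, Briarlake
Last habitat: Juniper with 105 animals

Round 1: Briarlake=11 Cedarfen=22 Dunmere=23 Greywater=20 Ironridge=18 Juniper=11 → close Cedarfen (overflow 17)
  22÷5 = 4 each, +1 to first 2
Round 2: Briarlake=16 Dunmere=28 Greywater=24 Ironridge=22 Juniper=15 → close Dunmere (overflow 22)
  28÷4 = 7 each, +1 to first 0
Round 3: Briarlake=23 Greywater=31 Ironridge=29 Juniper=22 → close Ironridge (overflow 24)
  29÷3 = 9 each, +1 to first 2
Round 4: Briarlake=33 Greywater=41 Juniper=31 → close Greywater (overflow 31)
  41÷2 = 20 each, +1 to first 1
Round 5: Briarlake=54 Juniper=51 → close Briarlake (overflow 47)
  54÷1 = 54 each, +1 to first 0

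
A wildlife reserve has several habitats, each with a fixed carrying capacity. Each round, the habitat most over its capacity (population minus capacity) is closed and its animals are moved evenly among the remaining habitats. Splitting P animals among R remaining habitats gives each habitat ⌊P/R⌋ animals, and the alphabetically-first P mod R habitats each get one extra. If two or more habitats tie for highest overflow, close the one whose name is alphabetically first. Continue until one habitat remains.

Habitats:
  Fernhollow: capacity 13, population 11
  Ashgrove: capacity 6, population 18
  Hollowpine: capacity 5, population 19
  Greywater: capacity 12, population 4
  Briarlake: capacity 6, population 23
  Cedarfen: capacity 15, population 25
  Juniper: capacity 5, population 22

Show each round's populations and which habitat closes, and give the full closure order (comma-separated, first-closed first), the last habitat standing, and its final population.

Closure order: Briarlake, Juniper, Hollowpine, Ashgrove, Cedarfen, Fernhollow
Last habitat: Greywater with 122 animals

Round 1: Ashgrove=18 Briarlake=23 Cedarfen=25 Fernhollow=11 Greywater=4 Hollowpine=19 Juniper=22 → close Briarlake (overflow 17)
  23÷6 = 3 each, +1 to first 5
Round 2: Ashgrove=22 Cedarfen=29 Fernhollow=15 Greywater=8 Hollowpine=23 Juniper=25 → close Juniper (overflow 20)
  25÷5 = 5 each, +1 to first 0
Round 3: Ashgrove=27 Cedarfen=34 Fernhollow=20 Greywater=13 Hollowpine=28 → close Hollowpine (overflow 23)
  28÷4 = 7 each, +1 to first 0
Round 4: Ashgrove=34 Cedarfen=41 Fernhollow=27 Greywater=20 → close Ashgrove (overflow 28)
  34÷3 = 11 each, +1 to first 1
Round 5: Cedarfen=53 Fernhollow=38 Greywater=31 → close Cedarfen (overflow 38)
  53÷2 = 26 each, +1 to first 1
Round 6: Fernhollow=65 Greywater=57 → close Fernhollow (overflow 52)
  65÷1 = 65 each, +1 to first 0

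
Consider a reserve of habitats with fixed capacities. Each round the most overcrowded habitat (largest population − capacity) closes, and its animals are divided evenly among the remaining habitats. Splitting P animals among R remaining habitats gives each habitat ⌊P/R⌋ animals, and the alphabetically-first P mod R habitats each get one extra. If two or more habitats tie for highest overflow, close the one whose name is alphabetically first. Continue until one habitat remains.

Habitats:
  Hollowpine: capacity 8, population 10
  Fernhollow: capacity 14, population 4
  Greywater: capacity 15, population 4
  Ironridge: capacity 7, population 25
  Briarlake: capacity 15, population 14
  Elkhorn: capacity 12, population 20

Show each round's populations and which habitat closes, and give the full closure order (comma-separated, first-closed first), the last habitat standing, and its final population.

Round 1: Briarlake=14 Elkhorn=20 Fernhollow=4 Greywater=4 Hollowpine=10 Ironridge=25 → close Ironridge (overflow 18)
  25÷5 = 5 each, +1 to first 0
Round 2: Briarlake=19 Elkhorn=25 Fernhollow=9 Greywater=9 Hollowpine=15 → close Elkhorn (overflow 13)
  25÷4 = 6 each, +1 to first 1
Round 3: Briarlake=26 Fernhollow=15 Greywater=15 Hollowpine=21 → close Hollowpine (overflow 13)
  21÷3 = 7 each, +1 to first 0
Round 4: Briarlake=33 Fernhollow=22 Greywater=22 → close Briarlake (overflow 18)
  33÷2 = 16 each, +1 to first 1
Round 5: Fernhollow=39 Greywater=38 → close Fernhollow (overflow 25)
  39÷1 = 39 each, +1 to first 0

Closure order: Ironridge, Elkhorn, Hollowpine, Briarlake, Fernhollow
Last habitat: Greywater with 77 animals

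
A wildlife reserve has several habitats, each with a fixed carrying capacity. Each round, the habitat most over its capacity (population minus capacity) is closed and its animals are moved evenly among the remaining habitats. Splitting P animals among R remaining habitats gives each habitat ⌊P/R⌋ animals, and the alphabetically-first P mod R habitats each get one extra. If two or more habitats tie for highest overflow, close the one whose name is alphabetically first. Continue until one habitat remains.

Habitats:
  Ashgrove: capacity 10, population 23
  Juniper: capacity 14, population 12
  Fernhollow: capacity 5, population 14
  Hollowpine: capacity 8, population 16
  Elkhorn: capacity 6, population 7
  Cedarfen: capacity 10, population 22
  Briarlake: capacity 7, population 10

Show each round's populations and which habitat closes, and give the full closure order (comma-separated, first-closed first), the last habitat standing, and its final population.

Closure order: Ashgrove, Cedarfen, Fernhollow, Hollowpine, Briarlake, Elkhorn
Last habitat: Juniper with 104 animals

Round 1: Ashgrove=23 Briarlake=10 Cedarfen=22 Elkhorn=7 Fernhollow=14 Hollowpine=16 Juniper=12 → close Ashgrove (overflow 13)
  23÷6 = 3 each, +1 to first 5
Round 2: Briarlake=14 Cedarfen=26 Elkhorn=11 Fernhollow=18 Hollowpine=20 Juniper=15 → close Cedarfen (overflow 16)
  26÷5 = 5 each, +1 to first 1
Round 3: Briarlake=20 Elkhorn=16 Fernhollow=23 Hollowpine=25 Juniper=20 → close Fernhollow (overflow 18)
  23÷4 = 5 each, +1 to first 3
Round 4: Briarlake=26 Elkhorn=22 Hollowpine=31 Juniper=25 → close Hollowpine (overflow 23)
  31÷3 = 10 each, +1 to first 1
Round 5: Briarlake=37 Elkhorn=32 Juniper=35 → close Briarlake (overflow 30)
  37÷2 = 18 each, +1 to first 1
Round 6: Elkhorn=51 Juniper=53 → close Elkhorn (overflow 45)
  51÷1 = 51 each, +1 to first 0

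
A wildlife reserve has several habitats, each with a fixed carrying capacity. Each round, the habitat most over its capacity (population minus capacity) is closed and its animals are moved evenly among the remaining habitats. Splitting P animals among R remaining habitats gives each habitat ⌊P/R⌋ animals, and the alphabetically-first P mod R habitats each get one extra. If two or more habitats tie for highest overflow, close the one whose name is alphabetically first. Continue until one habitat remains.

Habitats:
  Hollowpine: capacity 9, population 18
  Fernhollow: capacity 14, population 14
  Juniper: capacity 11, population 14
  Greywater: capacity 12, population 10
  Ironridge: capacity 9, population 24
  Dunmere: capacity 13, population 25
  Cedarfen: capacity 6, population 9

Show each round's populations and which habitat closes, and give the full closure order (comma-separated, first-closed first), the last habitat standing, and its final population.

Closure order: Ironridge, Dunmere, Hollowpine, Cedarfen, Juniper, Fernhollow
Last habitat: Greywater with 114 animals

Round 1: Cedarfen=9 Dunmere=25 Fernhollow=14 Greywater=10 Hollowpine=18 Ironridge=24 Juniper=14 → close Ironridge (overflow 15)
  24÷6 = 4 each, +1 to first 0
Round 2: Cedarfen=13 Dunmere=29 Fernhollow=18 Greywater=14 Hollowpine=22 Juniper=18 → close Dunmere (overflow 16)
  29÷5 = 5 each, +1 to first 4
Round 3: Cedarfen=19 Fernhollow=24 Greywater=20 Hollowpine=28 Juniper=23 → close Hollowpine (overflow 19)
  28÷4 = 7 each, +1 to first 0
Round 4: Cedarfen=26 Fernhollow=31 Greywater=27 Juniper=30 → close Cedarfen (overflow 20)
  26÷3 = 8 each, +1 to first 2
Round 5: Fernhollow=40 Greywater=36 Juniper=38 → close Juniper (overflow 27)
  38÷2 = 19 each, +1 to first 0
Round 6: Fernhollow=59 Greywater=55 → close Fernhollow (overflow 45)
  59÷1 = 59 each, +1 to first 0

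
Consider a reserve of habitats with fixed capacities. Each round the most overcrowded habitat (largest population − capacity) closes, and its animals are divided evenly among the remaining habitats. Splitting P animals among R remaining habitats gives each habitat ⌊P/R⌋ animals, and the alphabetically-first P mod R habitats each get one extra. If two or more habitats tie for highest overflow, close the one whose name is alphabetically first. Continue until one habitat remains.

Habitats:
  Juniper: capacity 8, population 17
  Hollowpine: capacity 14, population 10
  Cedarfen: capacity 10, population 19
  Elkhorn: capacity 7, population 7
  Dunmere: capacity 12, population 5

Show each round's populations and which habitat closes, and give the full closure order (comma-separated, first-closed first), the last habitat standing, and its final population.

Closure order: Cedarfen, Juniper, Elkhorn, Hollowpine
Last habitat: Dunmere with 58 animals

Round 1: Cedarfen=19 Dunmere=5 Elkhorn=7 Hollowpine=10 Juniper=17 → close Cedarfen (overflow 9)
  19÷4 = 4 each, +1 to first 3
Round 2: Dunmere=10 Elkhorn=12 Hollowpine=15 Juniper=21 → close Juniper (overflow 13)
  21÷3 = 7 each, +1 to first 0
Round 3: Dunmere=17 Elkhorn=19 Hollowpine=22 → close Elkhorn (overflow 12)
  19÷2 = 9 each, +1 to first 1
Round 4: Dunmere=27 Hollowpine=31 → close Hollowpine (overflow 17)
  31÷1 = 31 each, +1 to first 0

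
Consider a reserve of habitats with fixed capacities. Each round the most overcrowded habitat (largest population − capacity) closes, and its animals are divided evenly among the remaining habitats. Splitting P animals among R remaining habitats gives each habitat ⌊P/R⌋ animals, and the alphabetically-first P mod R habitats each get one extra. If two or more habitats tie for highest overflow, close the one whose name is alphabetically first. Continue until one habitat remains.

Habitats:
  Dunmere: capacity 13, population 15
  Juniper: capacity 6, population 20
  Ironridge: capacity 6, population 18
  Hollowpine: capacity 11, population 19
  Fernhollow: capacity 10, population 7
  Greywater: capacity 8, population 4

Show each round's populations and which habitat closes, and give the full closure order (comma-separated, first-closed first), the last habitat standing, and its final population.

Round 1: Dunmere=15 Fernhollow=7 Greywater=4 Hollowpine=19 Ironridge=18 Juniper=20 → close Juniper (overflow 14)
  20÷5 = 4 each, +1 to first 0
Round 2: Dunmere=19 Fernhollow=11 Greywater=8 Hollowpine=23 Ironridge=22 → close Ironridge (overflow 16)
  22÷4 = 5 each, +1 to first 2
Round 3: Dunmere=25 Fernhollow=17 Greywater=13 Hollowpine=28 → close Hollowpine (overflow 17)
  28÷3 = 9 each, +1 to first 1
Round 4: Dunmere=35 Fernhollow=26 Greywater=22 → close Dunmere (overflow 22)
  35÷2 = 17 each, +1 to first 1
Round 5: Fernhollow=44 Greywater=39 → close Fernhollow (overflow 34)
  44÷1 = 44 each, +1 to first 0

Closure order: Juniper, Ironridge, Hollowpine, Dunmere, Fernhollow
Last habitat: Greywater with 83 animals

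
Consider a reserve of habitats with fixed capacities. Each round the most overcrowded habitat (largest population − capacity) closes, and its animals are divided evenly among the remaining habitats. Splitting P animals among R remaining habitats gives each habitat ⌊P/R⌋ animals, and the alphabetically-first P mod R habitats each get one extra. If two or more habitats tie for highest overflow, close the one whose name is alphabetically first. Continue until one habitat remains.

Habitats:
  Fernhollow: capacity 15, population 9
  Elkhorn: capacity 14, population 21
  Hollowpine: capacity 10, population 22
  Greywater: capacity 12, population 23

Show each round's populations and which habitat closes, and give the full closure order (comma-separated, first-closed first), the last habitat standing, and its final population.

Closure order: Hollowpine, Greywater, Elkhorn
Last habitat: Fernhollow with 75 animals

Round 1: Elkhorn=21 Fernhollow=9 Greywater=23 Hollowpine=22 → close Hollowpine (overflow 12)
  22÷3 = 7 each, +1 to first 1
Round 2: Elkhorn=29 Fernhollow=16 Greywater=30 → close Greywater (overflow 18)
  30÷2 = 15 each, +1 to first 0
Round 3: Elkhorn=44 Fernhollow=31 → close Elkhorn (overflow 30)
  44÷1 = 44 each, +1 to first 0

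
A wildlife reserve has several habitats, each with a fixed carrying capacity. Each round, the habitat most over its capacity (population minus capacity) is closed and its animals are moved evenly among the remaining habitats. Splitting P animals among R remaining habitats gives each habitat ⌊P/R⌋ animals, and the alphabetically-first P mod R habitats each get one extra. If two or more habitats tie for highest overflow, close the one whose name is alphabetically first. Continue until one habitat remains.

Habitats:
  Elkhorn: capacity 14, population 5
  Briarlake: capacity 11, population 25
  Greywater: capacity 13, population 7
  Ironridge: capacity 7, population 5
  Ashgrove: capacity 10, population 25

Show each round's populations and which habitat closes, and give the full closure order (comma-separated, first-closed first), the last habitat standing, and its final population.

Closure order: Ashgrove, Briarlake, Ironridge, Greywater
Last habitat: Elkhorn with 67 animals

Round 1: Ashgrove=25 Briarlake=25 Elkhorn=5 Greywater=7 Ironridge=5 → close Ashgrove (overflow 15)
  25÷4 = 6 each, +1 to first 1
Round 2: Briarlake=32 Elkhorn=11 Greywater=13 Ironridge=11 → close Briarlake (overflow 21)
  32÷3 = 10 each, +1 to first 2
Round 3: Elkhorn=22 Greywater=24 Ironridge=21 → close Ironridge (overflow 14)
  21÷2 = 10 each, +1 to first 1
Round 4: Elkhorn=33 Greywater=34 → close Greywater (overflow 21)
  34÷1 = 34 each, +1 to first 0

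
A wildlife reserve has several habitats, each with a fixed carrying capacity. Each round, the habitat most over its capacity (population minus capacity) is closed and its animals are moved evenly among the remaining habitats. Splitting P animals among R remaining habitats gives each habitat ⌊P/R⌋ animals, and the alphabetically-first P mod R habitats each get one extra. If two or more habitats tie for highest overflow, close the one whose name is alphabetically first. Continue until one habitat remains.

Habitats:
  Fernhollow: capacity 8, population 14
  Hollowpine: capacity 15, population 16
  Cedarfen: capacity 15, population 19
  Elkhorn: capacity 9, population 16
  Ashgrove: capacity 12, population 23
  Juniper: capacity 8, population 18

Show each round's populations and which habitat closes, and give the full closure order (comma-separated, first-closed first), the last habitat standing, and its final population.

Round 1: Ashgrove=23 Cedarfen=19 Elkhorn=16 Fernhollow=14 Hollowpine=16 Juniper=18 → close Ashgrove (overflow 11)
  23÷5 = 4 each, +1 to first 3
Round 2: Cedarfen=24 Elkhorn=21 Fernhollow=19 Hollowpine=20 Juniper=22 → close Juniper (overflow 14)
  22÷4 = 5 each, +1 to first 2
Round 3: Cedarfen=30 Elkhorn=27 Fernhollow=24 Hollowpine=25 → close Elkhorn (overflow 18)
  27÷3 = 9 each, +1 to first 0
Round 4: Cedarfen=39 Fernhollow=33 Hollowpine=34 → close Fernhollow (overflow 25)
  33÷2 = 16 each, +1 to first 1
Round 5: Cedarfen=56 Hollowpine=50 → close Cedarfen (overflow 41)
  56÷1 = 56 each, +1 to first 0

Closure order: Ashgrove, Juniper, Elkhorn, Fernhollow, Cedarfen
Last habitat: Hollowpine with 106 animals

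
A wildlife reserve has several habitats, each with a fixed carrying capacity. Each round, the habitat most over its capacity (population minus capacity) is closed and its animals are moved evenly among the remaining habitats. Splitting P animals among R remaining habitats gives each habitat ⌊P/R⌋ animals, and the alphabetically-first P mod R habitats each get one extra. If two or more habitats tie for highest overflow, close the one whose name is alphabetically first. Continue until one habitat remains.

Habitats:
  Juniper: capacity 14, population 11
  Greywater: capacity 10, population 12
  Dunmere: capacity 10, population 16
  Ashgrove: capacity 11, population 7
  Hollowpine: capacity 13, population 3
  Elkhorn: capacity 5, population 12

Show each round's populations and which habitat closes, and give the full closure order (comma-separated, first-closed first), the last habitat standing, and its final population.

Round 1: Ashgrove=7 Dunmere=16 Elkhorn=12 Greywater=12 Hollowpine=3 Juniper=11 → close Elkhorn (overflow 7)
  12÷5 = 2 each, +1 to first 2
Round 2: Ashgrove=10 Dunmere=19 Greywater=14 Hollowpine=5 Juniper=13 → close Dunmere (overflow 9)
  19÷4 = 4 each, +1 to first 3
Round 3: Ashgrove=15 Greywater=19 Hollowpine=10 Juniper=17 → close Greywater (overflow 9)
  19÷3 = 6 each, +1 to first 1
Round 4: Ashgrove=22 Hollowpine=16 Juniper=23 → close Ashgrove (overflow 11)
  22÷2 = 11 each, +1 to first 0
Round 5: Hollowpine=27 Juniper=34 → close Juniper (overflow 20)
  34÷1 = 34 each, +1 to first 0

Closure order: Elkhorn, Dunmere, Greywater, Ashgrove, Juniper
Last habitat: Hollowpine with 61 animals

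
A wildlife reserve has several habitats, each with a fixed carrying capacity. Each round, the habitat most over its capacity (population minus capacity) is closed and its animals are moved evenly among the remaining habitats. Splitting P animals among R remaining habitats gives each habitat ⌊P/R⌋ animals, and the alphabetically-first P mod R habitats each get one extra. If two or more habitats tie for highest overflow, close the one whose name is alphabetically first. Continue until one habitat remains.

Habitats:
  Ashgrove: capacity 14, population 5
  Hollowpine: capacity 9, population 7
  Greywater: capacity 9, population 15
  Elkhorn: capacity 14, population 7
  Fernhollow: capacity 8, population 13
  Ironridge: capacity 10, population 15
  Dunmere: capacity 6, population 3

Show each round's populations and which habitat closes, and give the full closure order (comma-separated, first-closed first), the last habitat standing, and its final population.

Closure order: Greywater, Fernhollow, Ironridge, Dunmere, Hollowpine, Elkhorn
Last habitat: Ashgrove with 65 animals

Round 1: Ashgrove=5 Dunmere=3 Elkhorn=7 Fernhollow=13 Greywater=15 Hollowpine=7 Ironridge=15 → close Greywater (overflow 6)
  15÷6 = 2 each, +1 to first 3
Round 2: Ashgrove=8 Dunmere=6 Elkhorn=10 Fernhollow=15 Hollowpine=9 Ironridge=17 → close Fernhollow (overflow 7)
  15÷5 = 3 each, +1 to first 0
Round 3: Ashgrove=11 Dunmere=9 Elkhorn=13 Hollowpine=12 Ironridge=20 → close Ironridge (overflow 10)
  20÷4 = 5 each, +1 to first 0
Round 4: Ashgrove=16 Dunmere=14 Elkhorn=18 Hollowpine=17 → close Dunmere (overflow 8)
  14÷3 = 4 each, +1 to first 2
Round 5: Ashgrove=21 Elkhorn=23 Hollowpine=21 → close Hollowpine (overflow 12)
  21÷2 = 10 each, +1 to first 1
Round 6: Ashgrove=32 Elkhorn=33 → close Elkhorn (overflow 19)
  33÷1 = 33 each, +1 to first 0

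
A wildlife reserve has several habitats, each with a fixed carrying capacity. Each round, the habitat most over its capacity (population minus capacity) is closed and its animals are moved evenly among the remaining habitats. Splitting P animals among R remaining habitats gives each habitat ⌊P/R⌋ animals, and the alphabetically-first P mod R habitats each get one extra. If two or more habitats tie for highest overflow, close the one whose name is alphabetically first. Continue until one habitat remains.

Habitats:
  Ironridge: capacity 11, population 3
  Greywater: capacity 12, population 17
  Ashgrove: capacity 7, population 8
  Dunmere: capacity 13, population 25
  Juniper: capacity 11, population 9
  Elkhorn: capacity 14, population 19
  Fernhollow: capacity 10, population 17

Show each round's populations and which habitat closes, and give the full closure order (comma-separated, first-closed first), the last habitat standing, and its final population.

Round 1: Ashgrove=8 Dunmere=25 Elkhorn=19 Fernhollow=17 Greywater=17 Ironridge=3 Juniper=9 → close Dunmere (overflow 12)
  25÷6 = 4 each, +1 to first 1
Round 2: Ashgrove=13 Elkhorn=23 Fernhollow=21 Greywater=21 Ironridge=7 Juniper=13 → close Fernhollow (overflow 11)
  21÷5 = 4 each, +1 to first 1
Round 3: Ashgrove=18 Elkhorn=27 Greywater=25 Ironridge=11 Juniper=17 → close Elkhorn (overflow 13)
  27÷4 = 6 each, +1 to first 3
Round 4: Ashgrove=25 Greywater=32 Ironridge=18 Juniper=23 → close Greywater (overflow 20)
  32÷3 = 10 each, +1 to first 2
Round 5: Ashgrove=36 Ironridge=29 Juniper=33 → close Ashgrove (overflow 29)
  36÷2 = 18 each, +1 to first 0
Round 6: Ironridge=47 Juniper=51 → close Juniper (overflow 40)
  51÷1 = 51 each, +1 to first 0

Closure order: Dunmere, Fernhollow, Elkhorn, Greywater, Ashgrove, Juniper
Last habitat: Ironridge with 98 animals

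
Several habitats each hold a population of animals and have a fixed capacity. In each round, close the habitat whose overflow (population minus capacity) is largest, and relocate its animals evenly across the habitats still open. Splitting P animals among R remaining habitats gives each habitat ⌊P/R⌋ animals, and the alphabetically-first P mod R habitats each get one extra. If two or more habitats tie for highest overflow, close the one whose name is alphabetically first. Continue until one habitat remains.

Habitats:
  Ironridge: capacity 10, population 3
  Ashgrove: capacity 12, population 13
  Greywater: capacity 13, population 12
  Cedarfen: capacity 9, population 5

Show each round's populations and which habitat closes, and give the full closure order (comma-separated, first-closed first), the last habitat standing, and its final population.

Closure order: Ashgrove, Greywater, Cedarfen
Last habitat: Ironridge with 33 animals

Round 1: Ashgrove=13 Cedarfen=5 Greywater=12 Ironridge=3 → close Ashgrove (overflow 1)
  13÷3 = 4 each, +1 to first 1
Round 2: Cedarfen=10 Greywater=16 Ironridge=7 → close Greywater (overflow 3)
  16÷2 = 8 each, +1 to first 0
Round 3: Cedarfen=18 Ironridge=15 → close Cedarfen (overflow 9)
  18÷1 = 18 each, +1 to first 0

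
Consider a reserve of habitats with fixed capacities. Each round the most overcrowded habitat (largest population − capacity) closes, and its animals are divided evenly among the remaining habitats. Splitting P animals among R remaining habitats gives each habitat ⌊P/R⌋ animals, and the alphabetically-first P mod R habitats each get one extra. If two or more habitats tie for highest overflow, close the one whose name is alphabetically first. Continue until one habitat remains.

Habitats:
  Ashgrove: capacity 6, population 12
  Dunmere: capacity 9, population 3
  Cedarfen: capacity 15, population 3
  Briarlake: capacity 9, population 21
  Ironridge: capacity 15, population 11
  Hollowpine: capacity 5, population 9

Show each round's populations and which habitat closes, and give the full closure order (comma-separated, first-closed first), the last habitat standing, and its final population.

Closure order: Briarlake, Ashgrove, Hollowpine, Ironridge, Dunmere
Last habitat: Cedarfen with 59 animals

Round 1: Ashgrove=12 Briarlake=21 Cedarfen=3 Dunmere=3 Hollowpine=9 Ironridge=11 → close Briarlake (overflow 12)
  21÷5 = 4 each, +1 to first 1
Round 2: Ashgrove=17 Cedarfen=7 Dunmere=7 Hollowpine=13 Ironridge=15 → close Ashgrove (overflow 11)
  17÷4 = 4 each, +1 to first 1
Round 3: Cedarfen=12 Dunmere=11 Hollowpine=17 Ironridge=19 → close Hollowpine (overflow 12)
  17÷3 = 5 each, +1 to first 2
Round 4: Cedarfen=18 Dunmere=17 Ironridge=24 → close Ironridge (overflow 9)
  24÷2 = 12 each, +1 to first 0
Round 5: Cedarfen=30 Dunmere=29 → close Dunmere (overflow 20)
  29÷1 = 29 each, +1 to first 0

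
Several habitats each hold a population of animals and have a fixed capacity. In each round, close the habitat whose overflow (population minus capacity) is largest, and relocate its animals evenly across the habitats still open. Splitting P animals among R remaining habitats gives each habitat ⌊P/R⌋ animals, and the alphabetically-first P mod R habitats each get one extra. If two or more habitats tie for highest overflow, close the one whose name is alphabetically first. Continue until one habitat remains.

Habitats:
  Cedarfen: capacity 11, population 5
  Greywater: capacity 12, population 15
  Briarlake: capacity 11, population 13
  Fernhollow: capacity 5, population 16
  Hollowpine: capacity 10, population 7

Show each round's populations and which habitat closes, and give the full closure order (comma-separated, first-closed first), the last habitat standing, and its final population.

Round 1: Briarlake=13 Cedarfen=5 Fernhollow=16 Greywater=15 Hollowpine=7 → close Fernhollow (overflow 11)
  16÷4 = 4 each, +1 to first 0
Round 2: Briarlake=17 Cedarfen=9 Greywater=19 Hollowpine=11 → close Greywater (overflow 7)
  19÷3 = 6 each, +1 to first 1
Round 3: Briarlake=24 Cedarfen=15 Hollowpine=17 → close Briarlake (overflow 13)
  24÷2 = 12 each, +1 to first 0
Round 4: Cedarfen=27 Hollowpine=29 → close Hollowpine (overflow 19)
  29÷1 = 29 each, +1 to first 0

Closure order: Fernhollow, Greywater, Briarlake, Hollowpine
Last habitat: Cedarfen with 56 animals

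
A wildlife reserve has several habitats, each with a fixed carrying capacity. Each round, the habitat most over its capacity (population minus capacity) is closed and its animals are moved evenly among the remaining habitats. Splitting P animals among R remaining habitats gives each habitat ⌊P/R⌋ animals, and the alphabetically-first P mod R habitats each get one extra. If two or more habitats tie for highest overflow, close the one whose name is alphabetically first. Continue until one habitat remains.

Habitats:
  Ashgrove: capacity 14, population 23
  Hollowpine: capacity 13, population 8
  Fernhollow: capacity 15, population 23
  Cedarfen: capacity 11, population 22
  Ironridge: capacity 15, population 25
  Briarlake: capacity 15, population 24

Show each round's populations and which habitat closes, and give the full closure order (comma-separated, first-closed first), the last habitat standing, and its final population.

Round 1: Ashgrove=23 Briarlake=24 Cedarfen=22 Fernhollow=23 Hollowpine=8 Ironridge=25 → close Cedarfen (overflow 11)
  22÷5 = 4 each, +1 to first 2
Round 2: Ashgrove=28 Briarlake=29 Fernhollow=27 Hollowpine=12 Ironridge=29 → close Ashgrove (overflow 14)
  28÷4 = 7 each, +1 to first 0
Round 3: Briarlake=36 Fernhollow=34 Hollowpine=19 Ironridge=36 → close Briarlake (overflow 21)
  36÷3 = 12 each, +1 to first 0
Round 4: Fernhollow=46 Hollowpine=31 Ironridge=48 → close Ironridge (overflow 33)
  48÷2 = 24 each, +1 to first 0
Round 5: Fernhollow=70 Hollowpine=55 → close Fernhollow (overflow 55)
  70÷1 = 70 each, +1 to first 0

Closure order: Cedarfen, Ashgrove, Briarlake, Ironridge, Fernhollow
Last habitat: Hollowpine with 125 animals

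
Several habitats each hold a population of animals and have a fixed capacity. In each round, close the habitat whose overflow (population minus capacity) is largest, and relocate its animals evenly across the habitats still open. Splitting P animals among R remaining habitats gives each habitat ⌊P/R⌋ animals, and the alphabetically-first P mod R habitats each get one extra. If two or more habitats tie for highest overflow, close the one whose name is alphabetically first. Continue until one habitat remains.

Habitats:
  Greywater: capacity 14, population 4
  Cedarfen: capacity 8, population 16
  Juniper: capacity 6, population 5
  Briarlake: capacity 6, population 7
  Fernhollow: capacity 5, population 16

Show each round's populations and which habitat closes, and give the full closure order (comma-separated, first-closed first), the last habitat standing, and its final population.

Closure order: Fernhollow, Cedarfen, Briarlake, Juniper
Last habitat: Greywater with 48 animals

Round 1: Briarlake=7 Cedarfen=16 Fernhollow=16 Greywater=4 Juniper=5 → close Fernhollow (overflow 11)
  16÷4 = 4 each, +1 to first 0
Round 2: Briarlake=11 Cedarfen=20 Greywater=8 Juniper=9 → close Cedarfen (overflow 12)
  20÷3 = 6 each, +1 to first 2
Round 3: Briarlake=18 Greywater=15 Juniper=15 → close Briarlake (overflow 12)
  18÷2 = 9 each, +1 to first 0
Round 4: Greywater=24 Juniper=24 → close Juniper (overflow 18)
  24÷1 = 24 each, +1 to first 0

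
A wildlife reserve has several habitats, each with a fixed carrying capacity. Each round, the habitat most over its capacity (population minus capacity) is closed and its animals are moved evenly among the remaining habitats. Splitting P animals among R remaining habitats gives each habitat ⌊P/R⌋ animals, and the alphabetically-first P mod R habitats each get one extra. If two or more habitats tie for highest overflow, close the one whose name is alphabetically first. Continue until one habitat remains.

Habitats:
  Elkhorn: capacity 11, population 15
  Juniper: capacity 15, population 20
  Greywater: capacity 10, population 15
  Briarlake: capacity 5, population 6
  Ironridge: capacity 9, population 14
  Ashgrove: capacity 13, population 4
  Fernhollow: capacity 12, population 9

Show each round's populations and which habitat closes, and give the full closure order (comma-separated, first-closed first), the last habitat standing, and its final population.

Closure order: Greywater, Elkhorn, Ironridge, Juniper, Briarlake, Fernhollow
Last habitat: Ashgrove with 83 animals

Round 1: Ashgrove=4 Briarlake=6 Elkhorn=15 Fernhollow=9 Greywater=15 Ironridge=14 Juniper=20 → close Greywater (overflow 5)
  15÷6 = 2 each, +1 to first 3
Round 2: Ashgrove=7 Briarlake=9 Elkhorn=18 Fernhollow=11 Ironridge=16 Juniper=22 → close Elkhorn (overflow 7)
  18÷5 = 3 each, +1 to first 3
Round 3: Ashgrove=11 Briarlake=13 Fernhollow=15 Ironridge=19 Juniper=25 → close Ironridge (overflow 10)
  19÷4 = 4 each, +1 to first 3
Round 4: Ashgrove=16 Briarlake=18 Fernhollow=20 Juniper=29 → close Juniper (overflow 14)
  29÷3 = 9 each, +1 to first 2
Round 5: Ashgrove=26 Briarlake=28 Fernhollow=29 → close Briarlake (overflow 23)
  28÷2 = 14 each, +1 to first 0
Round 6: Ashgrove=40 Fernhollow=43 → close Fernhollow (overflow 31)
  43÷1 = 43 each, +1 to first 0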